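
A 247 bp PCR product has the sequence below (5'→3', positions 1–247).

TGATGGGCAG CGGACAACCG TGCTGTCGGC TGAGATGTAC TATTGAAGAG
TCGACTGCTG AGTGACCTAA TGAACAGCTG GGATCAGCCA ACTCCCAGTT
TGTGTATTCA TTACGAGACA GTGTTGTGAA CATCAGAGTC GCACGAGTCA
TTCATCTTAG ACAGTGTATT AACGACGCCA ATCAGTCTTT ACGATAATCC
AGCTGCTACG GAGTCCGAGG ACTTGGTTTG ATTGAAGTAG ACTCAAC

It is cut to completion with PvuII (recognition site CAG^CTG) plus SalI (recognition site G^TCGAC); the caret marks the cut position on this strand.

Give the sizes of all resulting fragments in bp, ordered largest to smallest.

125, 50, 45, 27 bp

PvuII sites (CAGCTG) start at positions 75, 200.
PvuII cuts after base 3 of each site, so after positions 77, 202.
The SalI site (GTCGAC) starts at position 50.
SalI cuts after the first base of each site, so after position 50.
Combined cut positions: 50, 77, 202.
Linear molecule, 3 cuts → 4 fragments:
  1–50 → 50 bp
  51–77 → 27 bp
  78–202 → 125 bp
  203–247 → 45 bp
Sorted largest to smallest: 125, 50, 45, 27 bp.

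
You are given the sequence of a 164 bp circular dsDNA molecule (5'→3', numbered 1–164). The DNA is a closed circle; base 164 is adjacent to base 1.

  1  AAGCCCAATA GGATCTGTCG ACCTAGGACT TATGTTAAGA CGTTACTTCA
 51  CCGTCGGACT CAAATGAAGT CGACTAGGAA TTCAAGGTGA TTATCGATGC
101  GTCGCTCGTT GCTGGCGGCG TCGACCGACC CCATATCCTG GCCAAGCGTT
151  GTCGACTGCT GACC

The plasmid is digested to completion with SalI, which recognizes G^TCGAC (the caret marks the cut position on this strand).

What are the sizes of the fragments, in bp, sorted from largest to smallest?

SalI sites (GTCGAC) start at positions 17, 69, 120, 151.
SalI cuts after the first base of each site, so after positions 17, 69, 120, 151.
Circular molecule, 4 cuts → 4 fragments:
  18–69 → 52 bp
  70–120 → 51 bp
  121–151 → 31 bp
  152–164 then 1–17 → 13 + 17 = 30 bp
Sorted largest to smallest: 52, 51, 31, 30 bp.

52, 51, 31, 30 bp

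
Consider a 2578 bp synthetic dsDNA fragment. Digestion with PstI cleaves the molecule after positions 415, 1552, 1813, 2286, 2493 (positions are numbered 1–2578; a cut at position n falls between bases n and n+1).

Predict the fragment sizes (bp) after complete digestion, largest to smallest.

1137, 473, 415, 261, 207, 85 bp

Linear molecule, 5 cuts → 6 fragments:
  415 − 0 = 415 bp
  1552 − 415 = 1137 bp
  1813 − 1552 = 261 bp
  2286 − 1813 = 473 bp
  2493 − 2286 = 207 bp
  2578 − 2493 = 85 bp
Sorted largest to smallest: 1137, 473, 415, 261, 207, 85 bp.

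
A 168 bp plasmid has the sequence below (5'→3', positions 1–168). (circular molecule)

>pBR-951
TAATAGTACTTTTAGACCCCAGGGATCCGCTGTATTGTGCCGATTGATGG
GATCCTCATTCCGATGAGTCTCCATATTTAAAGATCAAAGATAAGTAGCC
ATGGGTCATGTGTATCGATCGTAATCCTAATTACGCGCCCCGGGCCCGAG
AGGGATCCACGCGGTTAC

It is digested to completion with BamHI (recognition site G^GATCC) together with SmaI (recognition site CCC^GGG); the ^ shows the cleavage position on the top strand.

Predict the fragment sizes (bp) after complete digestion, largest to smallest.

BamHI sites (GGATCC) start at positions 23, 50, 153.
BamHI cuts after the first base of each site, so after positions 23, 50, 153.
The SmaI site (CCCGGG) starts at position 139.
SmaI cuts after base 3 of each site, so after position 141.
Combined cut positions: 23, 50, 141, 153.
Circular molecule, 4 cuts → 4 fragments:
  24–50 → 27 bp
  51–141 → 91 bp
  142–153 → 12 bp
  154–168 then 1–23 → 15 + 23 = 38 bp
Sorted largest to smallest: 91, 38, 27, 12 bp.

91, 38, 27, 12 bp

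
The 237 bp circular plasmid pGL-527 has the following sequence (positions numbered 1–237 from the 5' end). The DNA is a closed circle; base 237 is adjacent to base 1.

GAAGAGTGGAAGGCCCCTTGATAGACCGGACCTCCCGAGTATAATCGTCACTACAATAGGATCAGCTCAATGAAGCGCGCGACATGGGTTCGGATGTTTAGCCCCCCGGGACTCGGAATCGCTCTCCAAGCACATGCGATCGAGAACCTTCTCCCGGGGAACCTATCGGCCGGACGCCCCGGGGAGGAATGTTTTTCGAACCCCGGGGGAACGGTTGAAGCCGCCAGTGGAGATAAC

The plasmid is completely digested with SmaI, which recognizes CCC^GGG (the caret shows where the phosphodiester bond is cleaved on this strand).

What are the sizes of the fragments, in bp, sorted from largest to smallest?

140, 48, 25, 24 bp

SmaI sites (CCCGGG) start at positions 105, 153, 178, 202.
SmaI cuts after base 3 of each site, so after positions 107, 155, 180, 204.
Circular molecule, 4 cuts → 4 fragments:
  108–155 → 48 bp
  156–180 → 25 bp
  181–204 → 24 bp
  205–237 then 1–107 → 33 + 107 = 140 bp
Sorted largest to smallest: 140, 48, 25, 24 bp.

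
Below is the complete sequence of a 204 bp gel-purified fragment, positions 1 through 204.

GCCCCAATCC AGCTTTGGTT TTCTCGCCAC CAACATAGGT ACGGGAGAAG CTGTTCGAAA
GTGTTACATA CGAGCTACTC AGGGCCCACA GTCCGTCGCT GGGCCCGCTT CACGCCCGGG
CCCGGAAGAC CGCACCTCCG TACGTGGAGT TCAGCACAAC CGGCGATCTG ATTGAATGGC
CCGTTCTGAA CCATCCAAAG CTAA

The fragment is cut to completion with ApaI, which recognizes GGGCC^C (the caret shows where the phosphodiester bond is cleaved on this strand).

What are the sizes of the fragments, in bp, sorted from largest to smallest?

86, 82, 19, 17 bp

ApaI sites (GGGCCC) start at positions 82, 101, 118.
ApaI cuts after base 5 of each site (before the last base), so after positions 86, 105, 122.
Linear molecule, 3 cuts → 4 fragments:
  1–86 → 86 bp
  87–105 → 19 bp
  106–122 → 17 bp
  123–204 → 82 bp
Sorted largest to smallest: 86, 82, 19, 17 bp.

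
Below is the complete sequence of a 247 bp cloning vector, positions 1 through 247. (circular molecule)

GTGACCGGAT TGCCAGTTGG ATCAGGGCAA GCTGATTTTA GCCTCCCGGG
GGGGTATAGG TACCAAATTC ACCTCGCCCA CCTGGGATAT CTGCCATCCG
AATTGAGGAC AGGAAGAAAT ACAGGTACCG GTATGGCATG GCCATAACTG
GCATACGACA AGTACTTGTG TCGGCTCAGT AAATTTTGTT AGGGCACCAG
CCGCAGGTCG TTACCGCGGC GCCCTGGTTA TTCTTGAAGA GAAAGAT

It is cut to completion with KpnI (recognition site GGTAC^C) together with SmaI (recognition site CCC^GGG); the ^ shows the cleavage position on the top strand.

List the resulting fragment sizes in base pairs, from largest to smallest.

KpnI sites (GGTACC) start at positions 59, 124.
KpnI cuts after base 5 of each site (before the last base), so after positions 63, 128.
The SmaI site (CCCGGG) starts at position 45.
SmaI cuts after base 3 of each site, so after position 47.
Combined cut positions: 47, 63, 128.
Circular molecule, 3 cuts → 3 fragments:
  48–63 → 16 bp
  64–128 → 65 bp
  129–247 then 1–47 → 119 + 47 = 166 bp
Sorted largest to smallest: 166, 65, 16 bp.

166, 65, 16 bp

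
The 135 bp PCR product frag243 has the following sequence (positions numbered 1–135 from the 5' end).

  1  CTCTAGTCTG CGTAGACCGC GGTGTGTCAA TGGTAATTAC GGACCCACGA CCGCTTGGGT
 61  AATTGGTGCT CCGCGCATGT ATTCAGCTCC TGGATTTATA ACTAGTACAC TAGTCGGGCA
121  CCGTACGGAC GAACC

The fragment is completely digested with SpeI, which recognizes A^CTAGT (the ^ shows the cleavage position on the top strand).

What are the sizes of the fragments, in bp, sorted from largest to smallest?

101, 26, 8 bp

SpeI sites (ACTAGT) start at positions 101, 109.
SpeI cuts after the first base of each site, so after positions 101, 109.
Linear molecule, 2 cuts → 3 fragments:
  1–101 → 101 bp
  102–109 → 8 bp
  110–135 → 26 bp
Sorted largest to smallest: 101, 26, 8 bp.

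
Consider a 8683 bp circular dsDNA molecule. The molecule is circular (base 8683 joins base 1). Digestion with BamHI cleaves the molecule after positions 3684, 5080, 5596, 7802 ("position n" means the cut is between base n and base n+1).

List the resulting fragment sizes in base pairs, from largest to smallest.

Circular molecule, 4 cuts → 4 fragments:
  5080 − 3684 = 1396 bp
  5596 − 5080 = 516 bp
  7802 − 5596 = 2206 bp
  wrap: 8683 − 7802 + 3684 = 4565 bp
Sorted largest to smallest: 4565, 2206, 1396, 516 bp.

4565, 2206, 1396, 516 bp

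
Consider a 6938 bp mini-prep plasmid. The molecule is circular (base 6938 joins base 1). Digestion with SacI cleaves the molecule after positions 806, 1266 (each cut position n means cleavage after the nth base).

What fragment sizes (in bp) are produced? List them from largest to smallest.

Circular molecule, 2 cuts → 2 fragments:
  1266 − 806 = 460 bp
  wrap: 6938 − 1266 + 806 = 6478 bp
Sorted largest to smallest: 6478, 460 bp.

6478, 460 bp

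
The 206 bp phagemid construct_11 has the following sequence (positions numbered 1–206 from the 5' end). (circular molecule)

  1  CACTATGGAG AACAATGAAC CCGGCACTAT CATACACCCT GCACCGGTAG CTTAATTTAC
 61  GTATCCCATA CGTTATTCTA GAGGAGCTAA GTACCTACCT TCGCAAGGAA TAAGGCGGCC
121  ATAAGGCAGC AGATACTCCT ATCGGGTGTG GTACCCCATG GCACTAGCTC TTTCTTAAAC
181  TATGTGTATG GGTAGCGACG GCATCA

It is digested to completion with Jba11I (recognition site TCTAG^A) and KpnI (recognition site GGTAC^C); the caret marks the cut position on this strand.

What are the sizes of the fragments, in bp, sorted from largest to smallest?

The Jba11I site (TCTAGA) starts at position 77.
Jba11I cuts after base 5 of each site (before the last base), so after position 81.
The KpnI site (GGTACC) starts at position 150.
KpnI cuts after base 5 of each site (before the last base), so after position 154.
Combined cut positions: 81, 154.
Circular molecule, 2 cuts → 2 fragments:
  82–154 → 73 bp
  155–206 then 1–81 → 52 + 81 = 133 bp
Sorted largest to smallest: 133, 73 bp.

133, 73 bp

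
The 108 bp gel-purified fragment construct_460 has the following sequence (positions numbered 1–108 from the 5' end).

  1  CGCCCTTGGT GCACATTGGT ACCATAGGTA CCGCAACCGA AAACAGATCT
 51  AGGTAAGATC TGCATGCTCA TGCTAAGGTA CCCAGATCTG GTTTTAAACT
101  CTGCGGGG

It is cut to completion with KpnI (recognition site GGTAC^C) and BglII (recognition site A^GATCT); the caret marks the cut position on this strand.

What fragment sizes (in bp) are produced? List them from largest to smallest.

25, 24, 22, 14, 11, 9, 3 bp

KpnI sites (GGTACC) start at positions 18, 27, 77.
KpnI cuts after base 5 of each site (before the last base), so after positions 22, 31, 81.
BglII sites (AGATCT) start at positions 45, 56, 84.
BglII cuts after the first base of each site, so after positions 45, 56, 84.
Combined cut positions: 22, 31, 45, 56, 81, 84.
Linear molecule, 6 cuts → 7 fragments:
  1–22 → 22 bp
  23–31 → 9 bp
  32–45 → 14 bp
  46–56 → 11 bp
  57–81 → 25 bp
  82–84 → 3 bp
  85–108 → 24 bp
Sorted largest to smallest: 25, 24, 22, 14, 11, 9, 3 bp.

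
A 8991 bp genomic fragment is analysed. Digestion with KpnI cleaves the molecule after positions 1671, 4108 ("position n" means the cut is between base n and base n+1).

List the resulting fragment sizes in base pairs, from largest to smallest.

Linear molecule, 2 cuts → 3 fragments:
  1671 − 0 = 1671 bp
  4108 − 1671 = 2437 bp
  8991 − 4108 = 4883 bp
Sorted largest to smallest: 4883, 2437, 1671 bp.

4883, 2437, 1671 bp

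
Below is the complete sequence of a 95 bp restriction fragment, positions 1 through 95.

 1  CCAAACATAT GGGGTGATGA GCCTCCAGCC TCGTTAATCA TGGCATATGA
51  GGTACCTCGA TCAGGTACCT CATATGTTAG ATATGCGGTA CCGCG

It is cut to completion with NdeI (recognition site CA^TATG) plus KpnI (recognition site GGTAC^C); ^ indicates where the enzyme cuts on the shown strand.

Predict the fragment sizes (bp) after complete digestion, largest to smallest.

38, 19, 13, 10, 7, 4, 4 bp

NdeI sites (CATATG) start at positions 6, 44, 71.
NdeI cuts after base 2 of each site, so after positions 7, 45, 72.
KpnI sites (GGTACC) start at positions 51, 64, 87.
KpnI cuts after base 5 of each site (before the last base), so after positions 55, 68, 91.
Combined cut positions: 7, 45, 55, 68, 72, 91.
Linear molecule, 6 cuts → 7 fragments:
  1–7 → 7 bp
  8–45 → 38 bp
  46–55 → 10 bp
  56–68 → 13 bp
  69–72 → 4 bp
  73–91 → 19 bp
  92–95 → 4 bp
Sorted largest to smallest: 38, 19, 13, 10, 7, 4, 4 bp.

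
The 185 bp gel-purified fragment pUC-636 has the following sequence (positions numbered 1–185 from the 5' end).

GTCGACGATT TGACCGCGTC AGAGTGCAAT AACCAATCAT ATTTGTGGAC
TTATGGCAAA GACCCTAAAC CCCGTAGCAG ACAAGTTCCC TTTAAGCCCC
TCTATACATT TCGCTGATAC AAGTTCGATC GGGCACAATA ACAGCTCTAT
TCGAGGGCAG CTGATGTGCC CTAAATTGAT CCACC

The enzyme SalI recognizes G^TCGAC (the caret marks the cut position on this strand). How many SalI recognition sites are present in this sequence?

1

GTCGAC occurs starting at position 1.
SalI cuts at 1 site.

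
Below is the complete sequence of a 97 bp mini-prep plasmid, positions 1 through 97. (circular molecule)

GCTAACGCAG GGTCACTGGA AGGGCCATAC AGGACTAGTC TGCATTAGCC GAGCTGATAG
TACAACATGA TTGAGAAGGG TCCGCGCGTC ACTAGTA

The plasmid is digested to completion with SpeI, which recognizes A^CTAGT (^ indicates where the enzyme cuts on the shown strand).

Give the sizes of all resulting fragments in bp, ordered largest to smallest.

SpeI sites (ACTAGT) start at positions 34, 91.
SpeI cuts after the first base of each site, so after positions 34, 91.
Circular molecule, 2 cuts → 2 fragments:
  35–91 → 57 bp
  92–97 then 1–34 → 6 + 34 = 40 bp
Sorted largest to smallest: 57, 40 bp.

57, 40 bp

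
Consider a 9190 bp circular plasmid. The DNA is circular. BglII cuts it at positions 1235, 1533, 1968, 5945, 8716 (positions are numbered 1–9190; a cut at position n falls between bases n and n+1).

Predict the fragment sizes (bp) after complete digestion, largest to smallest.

3977, 2771, 1709, 435, 298 bp

Circular molecule, 5 cuts → 5 fragments:
  1533 − 1235 = 298 bp
  1968 − 1533 = 435 bp
  5945 − 1968 = 3977 bp
  8716 − 5945 = 2771 bp
  wrap: 9190 − 8716 + 1235 = 1709 bp
Sorted largest to smallest: 3977, 2771, 1709, 435, 298 bp.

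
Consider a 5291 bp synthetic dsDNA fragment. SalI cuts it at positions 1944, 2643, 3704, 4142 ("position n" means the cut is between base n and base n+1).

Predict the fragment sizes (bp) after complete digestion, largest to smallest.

Linear molecule, 4 cuts → 5 fragments:
  1944 − 0 = 1944 bp
  2643 − 1944 = 699 bp
  3704 − 2643 = 1061 bp
  4142 − 3704 = 438 bp
  5291 − 4142 = 1149 bp
Sorted largest to smallest: 1944, 1149, 1061, 699, 438 bp.

1944, 1149, 1061, 699, 438 bp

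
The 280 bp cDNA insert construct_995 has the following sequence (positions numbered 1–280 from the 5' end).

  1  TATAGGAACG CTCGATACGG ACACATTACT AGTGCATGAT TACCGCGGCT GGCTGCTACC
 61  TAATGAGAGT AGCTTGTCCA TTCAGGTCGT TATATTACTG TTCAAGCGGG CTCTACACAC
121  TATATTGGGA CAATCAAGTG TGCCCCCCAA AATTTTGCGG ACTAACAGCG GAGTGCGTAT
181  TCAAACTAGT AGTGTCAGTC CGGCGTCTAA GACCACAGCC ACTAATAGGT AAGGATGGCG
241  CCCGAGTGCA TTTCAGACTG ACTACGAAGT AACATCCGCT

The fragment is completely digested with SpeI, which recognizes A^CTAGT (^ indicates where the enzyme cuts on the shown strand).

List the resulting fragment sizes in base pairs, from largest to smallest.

SpeI sites (ACTAGT) start at positions 28, 185.
SpeI cuts after the first base of each site, so after positions 28, 185.
Linear molecule, 2 cuts → 3 fragments:
  1–28 → 28 bp
  29–185 → 157 bp
  186–280 → 95 bp
Sorted largest to smallest: 157, 95, 28 bp.

157, 95, 28 bp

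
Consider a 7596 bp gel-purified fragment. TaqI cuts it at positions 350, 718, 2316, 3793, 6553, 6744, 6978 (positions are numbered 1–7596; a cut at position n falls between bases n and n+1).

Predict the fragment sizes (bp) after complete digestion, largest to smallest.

2760, 1598, 1477, 618, 368, 350, 234, 191 bp

Linear molecule, 7 cuts → 8 fragments:
  350 − 0 = 350 bp
  718 − 350 = 368 bp
  2316 − 718 = 1598 bp
  3793 − 2316 = 1477 bp
  6553 − 3793 = 2760 bp
  6744 − 6553 = 191 bp
  6978 − 6744 = 234 bp
  7596 − 6978 = 618 bp
Sorted largest to smallest: 2760, 1598, 1477, 618, 368, 350, 234, 191 bp.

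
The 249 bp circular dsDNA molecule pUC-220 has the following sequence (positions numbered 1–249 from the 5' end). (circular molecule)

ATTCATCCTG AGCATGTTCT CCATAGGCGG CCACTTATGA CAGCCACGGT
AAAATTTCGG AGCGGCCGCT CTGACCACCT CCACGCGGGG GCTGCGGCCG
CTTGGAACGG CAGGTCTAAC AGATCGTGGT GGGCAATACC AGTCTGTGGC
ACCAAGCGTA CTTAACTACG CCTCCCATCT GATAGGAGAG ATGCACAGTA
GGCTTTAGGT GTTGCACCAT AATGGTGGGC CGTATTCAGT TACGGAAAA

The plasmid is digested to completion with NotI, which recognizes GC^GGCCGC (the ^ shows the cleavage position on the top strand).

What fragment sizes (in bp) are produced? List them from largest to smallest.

NotI sites (GCGGCCGC) start at positions 62, 94.
NotI cuts after base 2 of each site, so after positions 63, 95.
Circular molecule, 2 cuts → 2 fragments:
  64–95 → 32 bp
  96–249 then 1–63 → 154 + 63 = 217 bp
Sorted largest to smallest: 217, 32 bp.

217, 32 bp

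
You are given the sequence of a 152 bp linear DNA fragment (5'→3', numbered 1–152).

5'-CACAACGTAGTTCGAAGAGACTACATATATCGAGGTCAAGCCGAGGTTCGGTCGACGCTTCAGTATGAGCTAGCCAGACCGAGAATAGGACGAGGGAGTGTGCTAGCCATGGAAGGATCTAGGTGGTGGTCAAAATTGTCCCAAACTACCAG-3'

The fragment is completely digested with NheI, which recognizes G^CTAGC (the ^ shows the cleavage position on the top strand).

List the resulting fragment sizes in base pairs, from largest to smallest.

69, 50, 33 bp

NheI sites (GCTAGC) start at positions 69, 102.
NheI cuts after the first base of each site, so after positions 69, 102.
Linear molecule, 2 cuts → 3 fragments:
  1–69 → 69 bp
  70–102 → 33 bp
  103–152 → 50 bp
Sorted largest to smallest: 69, 50, 33 bp.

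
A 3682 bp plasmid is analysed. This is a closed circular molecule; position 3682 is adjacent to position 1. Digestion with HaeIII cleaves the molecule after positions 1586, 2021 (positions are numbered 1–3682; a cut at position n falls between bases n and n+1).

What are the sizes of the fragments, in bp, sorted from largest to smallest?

3247, 435 bp

Circular molecule, 2 cuts → 2 fragments:
  2021 − 1586 = 435 bp
  wrap: 3682 − 2021 + 1586 = 3247 bp
Sorted largest to smallest: 3247, 435 bp.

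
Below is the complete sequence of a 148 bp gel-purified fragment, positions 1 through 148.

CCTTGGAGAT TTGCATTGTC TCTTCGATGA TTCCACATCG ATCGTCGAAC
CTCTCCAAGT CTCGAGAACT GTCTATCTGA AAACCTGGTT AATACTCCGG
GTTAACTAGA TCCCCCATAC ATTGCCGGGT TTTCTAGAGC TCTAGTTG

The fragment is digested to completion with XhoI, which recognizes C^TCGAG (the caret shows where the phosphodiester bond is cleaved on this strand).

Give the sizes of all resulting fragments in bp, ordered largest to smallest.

87, 61 bp

The XhoI site (CTCGAG) starts at position 61.
XhoI cuts after the first base of each site, so after position 61.
Linear molecule, 1 cut → 2 fragments:
  1–61 → 61 bp
  62–148 → 87 bp
Sorted largest to smallest: 87, 61 bp.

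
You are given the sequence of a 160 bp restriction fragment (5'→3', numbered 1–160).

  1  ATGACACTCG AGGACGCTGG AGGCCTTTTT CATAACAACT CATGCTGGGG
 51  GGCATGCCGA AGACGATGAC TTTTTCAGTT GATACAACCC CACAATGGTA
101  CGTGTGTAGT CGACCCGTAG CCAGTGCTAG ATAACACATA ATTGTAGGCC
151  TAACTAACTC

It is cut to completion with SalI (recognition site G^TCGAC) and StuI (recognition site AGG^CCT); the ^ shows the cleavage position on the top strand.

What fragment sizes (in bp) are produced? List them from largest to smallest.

The SalI site (GTCGAC) starts at position 109.
SalI cuts after the first base of each site, so after position 109.
StuI sites (AGGCCT) start at positions 21, 146.
StuI cuts after base 3 of each site, so after positions 23, 148.
Combined cut positions: 23, 109, 148.
Linear molecule, 3 cuts → 4 fragments:
  1–23 → 23 bp
  24–109 → 86 bp
  110–148 → 39 bp
  149–160 → 12 bp
Sorted largest to smallest: 86, 39, 23, 12 bp.

86, 39, 23, 12 bp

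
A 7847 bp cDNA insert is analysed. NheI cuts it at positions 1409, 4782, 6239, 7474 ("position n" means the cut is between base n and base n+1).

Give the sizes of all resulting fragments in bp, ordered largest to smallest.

3373, 1457, 1409, 1235, 373 bp

Linear molecule, 4 cuts → 5 fragments:
  1409 − 0 = 1409 bp
  4782 − 1409 = 3373 bp
  6239 − 4782 = 1457 bp
  7474 − 6239 = 1235 bp
  7847 − 7474 = 373 bp
Sorted largest to smallest: 3373, 1457, 1409, 1235, 373 bp.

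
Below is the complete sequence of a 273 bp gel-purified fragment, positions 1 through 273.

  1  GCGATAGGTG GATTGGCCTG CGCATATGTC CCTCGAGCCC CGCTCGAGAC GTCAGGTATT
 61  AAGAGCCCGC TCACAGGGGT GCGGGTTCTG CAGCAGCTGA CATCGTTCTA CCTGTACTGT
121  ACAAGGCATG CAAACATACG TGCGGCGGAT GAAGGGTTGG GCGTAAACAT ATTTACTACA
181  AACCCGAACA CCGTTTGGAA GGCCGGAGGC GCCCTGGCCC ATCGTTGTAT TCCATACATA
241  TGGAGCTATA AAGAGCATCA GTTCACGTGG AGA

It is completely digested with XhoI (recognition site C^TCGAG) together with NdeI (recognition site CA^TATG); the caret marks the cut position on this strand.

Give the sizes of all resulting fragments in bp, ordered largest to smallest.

195, 35, 24, 11, 8 bp

XhoI sites (CTCGAG) start at positions 32, 43.
XhoI cuts after the first base of each site, so after positions 32, 43.
NdeI sites (CATATG) start at positions 23, 237.
NdeI cuts after base 2 of each site, so after positions 24, 238.
Combined cut positions: 24, 32, 43, 238.
Linear molecule, 4 cuts → 5 fragments:
  1–24 → 24 bp
  25–32 → 8 bp
  33–43 → 11 bp
  44–238 → 195 bp
  239–273 → 35 bp
Sorted largest to smallest: 195, 35, 24, 11, 8 bp.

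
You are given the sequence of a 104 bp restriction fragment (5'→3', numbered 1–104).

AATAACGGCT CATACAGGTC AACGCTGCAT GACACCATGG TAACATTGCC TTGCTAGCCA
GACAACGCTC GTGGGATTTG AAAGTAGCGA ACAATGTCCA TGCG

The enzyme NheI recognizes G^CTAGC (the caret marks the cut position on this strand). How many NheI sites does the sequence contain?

1

GCTAGC occurs starting at position 53.
NheI cuts at 1 site.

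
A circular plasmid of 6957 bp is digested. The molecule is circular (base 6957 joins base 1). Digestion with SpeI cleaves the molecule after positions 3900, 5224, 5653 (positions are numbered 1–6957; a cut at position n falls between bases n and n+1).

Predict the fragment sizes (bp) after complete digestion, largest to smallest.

Circular molecule, 3 cuts → 3 fragments:
  5224 − 3900 = 1324 bp
  5653 − 5224 = 429 bp
  wrap: 6957 − 5653 + 3900 = 5204 bp
Sorted largest to smallest: 5204, 1324, 429 bp.

5204, 1324, 429 bp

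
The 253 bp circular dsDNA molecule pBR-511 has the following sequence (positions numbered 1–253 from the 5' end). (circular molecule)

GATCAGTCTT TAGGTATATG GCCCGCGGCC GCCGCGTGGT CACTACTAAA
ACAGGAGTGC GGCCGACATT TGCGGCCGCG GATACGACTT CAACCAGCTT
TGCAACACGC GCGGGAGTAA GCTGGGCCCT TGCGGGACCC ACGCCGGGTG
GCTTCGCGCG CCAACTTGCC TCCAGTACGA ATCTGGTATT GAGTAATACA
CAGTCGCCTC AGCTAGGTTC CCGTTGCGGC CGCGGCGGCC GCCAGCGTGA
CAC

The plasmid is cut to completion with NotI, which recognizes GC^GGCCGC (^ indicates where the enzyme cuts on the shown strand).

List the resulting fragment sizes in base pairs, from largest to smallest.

NotI sites (GCGGCCGC) start at positions 25, 72, 226, 235.
NotI cuts after base 2 of each site, so after positions 26, 73, 227, 236.
Circular molecule, 4 cuts → 4 fragments:
  27–73 → 47 bp
  74–227 → 154 bp
  228–236 → 9 bp
  237–253 then 1–26 → 17 + 26 = 43 bp
Sorted largest to smallest: 154, 47, 43, 9 bp.

154, 47, 43, 9 bp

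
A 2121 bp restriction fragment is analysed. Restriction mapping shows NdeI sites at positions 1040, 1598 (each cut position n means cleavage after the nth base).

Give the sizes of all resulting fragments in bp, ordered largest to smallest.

Linear molecule, 2 cuts → 3 fragments:
  1040 − 0 = 1040 bp
  1598 − 1040 = 558 bp
  2121 − 1598 = 523 bp
Sorted largest to smallest: 1040, 558, 523 bp.

1040, 558, 523 bp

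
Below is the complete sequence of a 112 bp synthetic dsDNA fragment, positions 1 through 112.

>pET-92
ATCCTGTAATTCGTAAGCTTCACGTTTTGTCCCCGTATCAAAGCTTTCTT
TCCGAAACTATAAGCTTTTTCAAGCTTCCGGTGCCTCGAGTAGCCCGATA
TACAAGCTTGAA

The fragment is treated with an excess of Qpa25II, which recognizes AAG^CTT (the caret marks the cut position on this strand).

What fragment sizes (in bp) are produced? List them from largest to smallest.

32, 26, 21, 17, 10, 6 bp

Qpa25II sites (AAGCTT) start at positions 15, 41, 62, 72, 104.
Qpa25II cuts after base 3 of each site, so after positions 17, 43, 64, 74, 106.
Linear molecule, 5 cuts → 6 fragments:
  1–17 → 17 bp
  18–43 → 26 bp
  44–64 → 21 bp
  65–74 → 10 bp
  75–106 → 32 bp
  107–112 → 6 bp
Sorted largest to smallest: 32, 26, 21, 17, 10, 6 bp.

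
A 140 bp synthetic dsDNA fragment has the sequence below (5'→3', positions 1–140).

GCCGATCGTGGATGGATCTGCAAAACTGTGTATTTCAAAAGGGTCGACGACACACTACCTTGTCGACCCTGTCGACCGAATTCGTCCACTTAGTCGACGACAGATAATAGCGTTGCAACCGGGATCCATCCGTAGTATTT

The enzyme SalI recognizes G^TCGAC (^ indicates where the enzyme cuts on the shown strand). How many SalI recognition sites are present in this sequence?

GTCGAC occurs starting at positions 43, 62, 71, 93.
SalI cuts at 4 sites.

4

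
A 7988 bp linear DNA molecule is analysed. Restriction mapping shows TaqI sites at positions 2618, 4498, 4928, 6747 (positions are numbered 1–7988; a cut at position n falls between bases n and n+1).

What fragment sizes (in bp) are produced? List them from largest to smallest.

2618, 1880, 1819, 1241, 430 bp

Linear molecule, 4 cuts → 5 fragments:
  2618 − 0 = 2618 bp
  4498 − 2618 = 1880 bp
  4928 − 4498 = 430 bp
  6747 − 4928 = 1819 bp
  7988 − 6747 = 1241 bp
Sorted largest to smallest: 2618, 1880, 1819, 1241, 430 bp.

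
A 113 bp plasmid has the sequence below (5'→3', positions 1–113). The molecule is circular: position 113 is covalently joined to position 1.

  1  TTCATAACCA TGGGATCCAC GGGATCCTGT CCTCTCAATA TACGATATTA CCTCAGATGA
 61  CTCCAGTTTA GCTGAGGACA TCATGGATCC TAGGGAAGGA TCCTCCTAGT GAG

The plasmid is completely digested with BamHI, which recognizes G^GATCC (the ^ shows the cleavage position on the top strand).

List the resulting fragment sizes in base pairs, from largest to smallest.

63, 28, 13, 9 bp

BamHI sites (GGATCC) start at positions 13, 22, 85, 98.
BamHI cuts after the first base of each site, so after positions 13, 22, 85, 98.
Circular molecule, 4 cuts → 4 fragments:
  14–22 → 9 bp
  23–85 → 63 bp
  86–98 → 13 bp
  99–113 then 1–13 → 15 + 13 = 28 bp
Sorted largest to smallest: 63, 28, 13, 9 bp.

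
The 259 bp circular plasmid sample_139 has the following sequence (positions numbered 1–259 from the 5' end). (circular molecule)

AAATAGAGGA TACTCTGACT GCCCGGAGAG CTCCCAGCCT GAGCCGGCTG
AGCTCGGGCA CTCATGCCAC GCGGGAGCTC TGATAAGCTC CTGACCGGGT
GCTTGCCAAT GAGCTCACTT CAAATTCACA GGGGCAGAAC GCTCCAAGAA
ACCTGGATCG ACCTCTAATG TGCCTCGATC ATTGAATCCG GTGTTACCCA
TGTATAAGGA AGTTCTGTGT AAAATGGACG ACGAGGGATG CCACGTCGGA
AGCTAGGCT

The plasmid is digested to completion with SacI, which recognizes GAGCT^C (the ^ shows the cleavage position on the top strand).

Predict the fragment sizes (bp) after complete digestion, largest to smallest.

SacI sites (GAGCTC) start at positions 28, 50, 75, 111.
SacI cuts after base 5 of each site (before the last base), so after positions 32, 54, 79, 115.
Circular molecule, 4 cuts → 4 fragments:
  33–54 → 22 bp
  55–79 → 25 bp
  80–115 → 36 bp
  116–259 then 1–32 → 144 + 32 = 176 bp
Sorted largest to smallest: 176, 36, 25, 22 bp.

176, 36, 25, 22 bp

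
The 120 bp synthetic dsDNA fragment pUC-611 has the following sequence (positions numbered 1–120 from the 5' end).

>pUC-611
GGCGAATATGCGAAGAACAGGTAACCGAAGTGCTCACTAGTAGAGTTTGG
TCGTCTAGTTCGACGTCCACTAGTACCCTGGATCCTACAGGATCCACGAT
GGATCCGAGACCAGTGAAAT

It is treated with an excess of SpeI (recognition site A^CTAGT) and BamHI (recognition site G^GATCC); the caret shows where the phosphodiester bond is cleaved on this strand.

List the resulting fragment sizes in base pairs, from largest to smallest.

36, 33, 19, 11, 11, 10 bp

SpeI sites (ACTAGT) start at positions 36, 69.
SpeI cuts after the first base of each site, so after positions 36, 69.
BamHI sites (GGATCC) start at positions 80, 90, 101.
BamHI cuts after the first base of each site, so after positions 80, 90, 101.
Combined cut positions: 36, 69, 80, 90, 101.
Linear molecule, 5 cuts → 6 fragments:
  1–36 → 36 bp
  37–69 → 33 bp
  70–80 → 11 bp
  81–90 → 10 bp
  91–101 → 11 bp
  102–120 → 19 bp
Sorted largest to smallest: 36, 33, 19, 11, 11, 10 bp.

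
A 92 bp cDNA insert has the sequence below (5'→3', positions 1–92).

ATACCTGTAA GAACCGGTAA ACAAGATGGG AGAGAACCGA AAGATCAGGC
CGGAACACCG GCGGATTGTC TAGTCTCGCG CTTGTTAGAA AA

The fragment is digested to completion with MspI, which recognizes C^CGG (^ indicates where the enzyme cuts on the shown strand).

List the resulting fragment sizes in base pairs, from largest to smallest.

36, 34, 14, 8 bp

MspI sites (CCGG) start at positions 14, 50, 58.
MspI cuts after the first base of each site, so after positions 14, 50, 58.
Linear molecule, 3 cuts → 4 fragments:
  1–14 → 14 bp
  15–50 → 36 bp
  51–58 → 8 bp
  59–92 → 34 bp
Sorted largest to smallest: 36, 34, 14, 8 bp.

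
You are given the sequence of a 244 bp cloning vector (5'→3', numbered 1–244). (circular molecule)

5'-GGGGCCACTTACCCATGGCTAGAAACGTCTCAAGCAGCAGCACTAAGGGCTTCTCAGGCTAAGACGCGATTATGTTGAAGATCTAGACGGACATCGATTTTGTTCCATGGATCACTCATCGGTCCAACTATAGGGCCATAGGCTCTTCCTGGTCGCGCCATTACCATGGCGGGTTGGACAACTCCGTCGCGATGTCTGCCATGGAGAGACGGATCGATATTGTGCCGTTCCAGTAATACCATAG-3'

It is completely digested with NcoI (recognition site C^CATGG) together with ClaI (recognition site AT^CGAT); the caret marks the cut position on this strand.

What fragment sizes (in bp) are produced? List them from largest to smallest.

NcoI sites (CCATGG) start at positions 13, 105, 164, 199.
NcoI cuts after the first base of each site, so after positions 13, 105, 164, 199.
ClaI sites (ATCGAT) start at positions 93, 213.
ClaI cuts after base 2 of each site, so after positions 94, 214.
Combined cut positions: 13, 94, 105, 164, 199, 214.
Circular molecule, 6 cuts → 6 fragments:
  14–94 → 81 bp
  95–105 → 11 bp
  106–164 → 59 bp
  165–199 → 35 bp
  200–214 → 15 bp
  215–244 then 1–13 → 30 + 13 = 43 bp
Sorted largest to smallest: 81, 59, 43, 35, 15, 11 bp.

81, 59, 43, 35, 15, 11 bp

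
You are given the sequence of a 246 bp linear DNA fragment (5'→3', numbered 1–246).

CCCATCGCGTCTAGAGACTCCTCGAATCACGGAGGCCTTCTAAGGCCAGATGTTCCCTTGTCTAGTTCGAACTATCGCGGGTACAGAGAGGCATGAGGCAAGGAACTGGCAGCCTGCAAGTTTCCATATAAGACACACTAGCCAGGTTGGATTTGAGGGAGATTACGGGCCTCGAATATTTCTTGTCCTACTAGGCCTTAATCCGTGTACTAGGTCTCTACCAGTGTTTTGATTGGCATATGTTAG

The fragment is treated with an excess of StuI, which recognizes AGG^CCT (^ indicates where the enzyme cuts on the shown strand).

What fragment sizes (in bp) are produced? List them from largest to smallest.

160, 51, 35 bp

StuI sites (AGGCCT) start at positions 33, 193.
StuI cuts after base 3 of each site, so after positions 35, 195.
Linear molecule, 2 cuts → 3 fragments:
  1–35 → 35 bp
  36–195 → 160 bp
  196–246 → 51 bp
Sorted largest to smallest: 160, 51, 35 bp.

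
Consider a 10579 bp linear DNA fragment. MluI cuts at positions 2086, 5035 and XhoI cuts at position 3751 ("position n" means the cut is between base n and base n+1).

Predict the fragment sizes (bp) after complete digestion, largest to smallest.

5544, 2086, 1665, 1284 bp

Combined cut positions (sorted): 2086, 3751, 5035.
Linear molecule, 3 cuts → 4 fragments:
  2086 − 0 = 2086 bp
  3751 − 2086 = 1665 bp
  5035 − 3751 = 1284 bp
  10579 − 5035 = 5544 bp
Sorted largest to smallest: 5544, 2086, 1665, 1284 bp.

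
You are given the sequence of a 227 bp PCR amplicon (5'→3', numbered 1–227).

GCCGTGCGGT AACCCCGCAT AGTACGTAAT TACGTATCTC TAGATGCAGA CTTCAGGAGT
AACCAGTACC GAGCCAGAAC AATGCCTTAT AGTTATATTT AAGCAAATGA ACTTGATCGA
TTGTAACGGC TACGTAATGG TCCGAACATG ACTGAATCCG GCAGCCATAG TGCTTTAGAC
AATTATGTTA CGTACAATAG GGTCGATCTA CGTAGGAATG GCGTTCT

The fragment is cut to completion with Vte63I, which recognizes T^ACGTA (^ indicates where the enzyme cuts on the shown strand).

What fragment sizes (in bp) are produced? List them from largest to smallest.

Vte63I sites (TACGTA) start at positions 23, 31, 131, 189, 209.
Vte63I cuts after the first base of each site, so after positions 23, 31, 131, 189, 209.
Linear molecule, 5 cuts → 6 fragments:
  1–23 → 23 bp
  24–31 → 8 bp
  32–131 → 100 bp
  132–189 → 58 bp
  190–209 → 20 bp
  210–227 → 18 bp
Sorted largest to smallest: 100, 58, 23, 20, 18, 8 bp.

100, 58, 23, 20, 18, 8 bp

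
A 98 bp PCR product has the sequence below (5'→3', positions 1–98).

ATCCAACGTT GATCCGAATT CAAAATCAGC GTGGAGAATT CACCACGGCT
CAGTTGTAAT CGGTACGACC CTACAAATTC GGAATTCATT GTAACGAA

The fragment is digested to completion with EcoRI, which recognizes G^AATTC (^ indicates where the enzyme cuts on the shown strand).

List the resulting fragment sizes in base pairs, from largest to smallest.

46, 20, 16, 16 bp

EcoRI sites (GAATTC) start at positions 16, 36, 82.
EcoRI cuts after the first base of each site, so after positions 16, 36, 82.
Linear molecule, 3 cuts → 4 fragments:
  1–16 → 16 bp
  17–36 → 20 bp
  37–82 → 46 bp
  83–98 → 16 bp
Sorted largest to smallest: 46, 20, 16, 16 bp.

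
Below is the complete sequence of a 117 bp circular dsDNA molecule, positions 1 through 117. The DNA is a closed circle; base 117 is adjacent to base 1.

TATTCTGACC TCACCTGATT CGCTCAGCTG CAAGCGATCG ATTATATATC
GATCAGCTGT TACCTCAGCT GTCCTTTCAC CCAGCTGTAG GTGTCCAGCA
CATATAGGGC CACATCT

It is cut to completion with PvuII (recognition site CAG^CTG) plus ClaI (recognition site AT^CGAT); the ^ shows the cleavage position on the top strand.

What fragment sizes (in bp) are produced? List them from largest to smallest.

60, 16, 12, 11, 11, 7 bp

PvuII sites (CAGCTG) start at positions 25, 54, 66, 82.
PvuII cuts after base 3 of each site, so after positions 27, 56, 68, 84.
ClaI sites (ATCGAT) start at positions 37, 48.
ClaI cuts after base 2 of each site, so after positions 38, 49.
Combined cut positions: 27, 38, 49, 56, 68, 84.
Circular molecule, 6 cuts → 6 fragments:
  28–38 → 11 bp
  39–49 → 11 bp
  50–56 → 7 bp
  57–68 → 12 bp
  69–84 → 16 bp
  85–117 then 1–27 → 33 + 27 = 60 bp
Sorted largest to smallest: 60, 16, 12, 11, 11, 7 bp.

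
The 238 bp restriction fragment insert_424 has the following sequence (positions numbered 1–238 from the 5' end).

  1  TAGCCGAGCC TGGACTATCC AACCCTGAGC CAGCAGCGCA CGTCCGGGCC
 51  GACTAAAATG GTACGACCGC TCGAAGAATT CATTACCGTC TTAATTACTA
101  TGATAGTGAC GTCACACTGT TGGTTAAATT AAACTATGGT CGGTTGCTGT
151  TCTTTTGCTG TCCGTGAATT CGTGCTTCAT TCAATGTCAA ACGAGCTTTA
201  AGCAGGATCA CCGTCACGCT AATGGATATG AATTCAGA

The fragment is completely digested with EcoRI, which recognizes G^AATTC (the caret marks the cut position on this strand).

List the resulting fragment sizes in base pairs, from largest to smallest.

EcoRI sites (GAATTC) start at positions 76, 166, 230.
EcoRI cuts after the first base of each site, so after positions 76, 166, 230.
Linear molecule, 3 cuts → 4 fragments:
  1–76 → 76 bp
  77–166 → 90 bp
  167–230 → 64 bp
  231–238 → 8 bp
Sorted largest to smallest: 90, 76, 64, 8 bp.

90, 76, 64, 8 bp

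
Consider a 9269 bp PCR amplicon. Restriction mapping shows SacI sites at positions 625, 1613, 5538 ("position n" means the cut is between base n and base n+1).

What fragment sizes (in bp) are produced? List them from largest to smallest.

3925, 3731, 988, 625 bp

Linear molecule, 3 cuts → 4 fragments:
  625 − 0 = 625 bp
  1613 − 625 = 988 bp
  5538 − 1613 = 3925 bp
  9269 − 5538 = 3731 bp
Sorted largest to smallest: 3925, 3731, 988, 625 bp.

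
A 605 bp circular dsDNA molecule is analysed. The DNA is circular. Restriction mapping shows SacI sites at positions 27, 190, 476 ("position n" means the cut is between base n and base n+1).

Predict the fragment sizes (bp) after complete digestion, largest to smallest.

Circular molecule, 3 cuts → 3 fragments:
  190 − 27 = 163 bp
  476 − 190 = 286 bp
  wrap: 605 − 476 + 27 = 156 bp
Sorted largest to smallest: 286, 163, 156 bp.

286, 163, 156 bp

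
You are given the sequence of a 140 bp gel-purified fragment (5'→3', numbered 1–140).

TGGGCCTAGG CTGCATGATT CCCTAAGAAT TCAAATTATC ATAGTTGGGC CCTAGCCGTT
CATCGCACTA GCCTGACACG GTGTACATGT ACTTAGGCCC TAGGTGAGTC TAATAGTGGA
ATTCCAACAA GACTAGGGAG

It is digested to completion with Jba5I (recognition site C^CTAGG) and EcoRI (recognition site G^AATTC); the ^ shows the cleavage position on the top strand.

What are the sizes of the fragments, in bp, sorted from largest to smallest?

72, 22, 21, 20, 5 bp

Jba5I sites (CCTAGG) start at positions 5, 99.
Jba5I cuts after the first base of each site, so after positions 5, 99.
EcoRI sites (GAATTC) start at positions 27, 119.
EcoRI cuts after the first base of each site, so after positions 27, 119.
Combined cut positions: 5, 27, 99, 119.
Linear molecule, 4 cuts → 5 fragments:
  1–5 → 5 bp
  6–27 → 22 bp
  28–99 → 72 bp
  100–119 → 20 bp
  120–140 → 21 bp
Sorted largest to smallest: 72, 22, 21, 20, 5 bp.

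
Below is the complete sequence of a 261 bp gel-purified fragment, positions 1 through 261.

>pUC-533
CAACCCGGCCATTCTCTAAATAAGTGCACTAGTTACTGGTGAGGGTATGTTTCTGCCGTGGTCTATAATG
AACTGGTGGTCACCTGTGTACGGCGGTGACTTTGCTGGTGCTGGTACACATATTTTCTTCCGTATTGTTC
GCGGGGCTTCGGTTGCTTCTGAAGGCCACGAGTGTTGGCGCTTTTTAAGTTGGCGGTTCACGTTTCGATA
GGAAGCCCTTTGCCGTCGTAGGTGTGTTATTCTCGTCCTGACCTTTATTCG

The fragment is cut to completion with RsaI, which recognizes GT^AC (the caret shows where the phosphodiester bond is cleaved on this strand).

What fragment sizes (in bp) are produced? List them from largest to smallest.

RsaI sites (GTAC) start at positions 88, 114.
RsaI cuts after base 2 of each site, so after positions 89, 115.
Linear molecule, 2 cuts → 3 fragments:
  1–89 → 89 bp
  90–115 → 26 bp
  116–261 → 146 bp
Sorted largest to smallest: 146, 89, 26 bp.

146, 89, 26 bp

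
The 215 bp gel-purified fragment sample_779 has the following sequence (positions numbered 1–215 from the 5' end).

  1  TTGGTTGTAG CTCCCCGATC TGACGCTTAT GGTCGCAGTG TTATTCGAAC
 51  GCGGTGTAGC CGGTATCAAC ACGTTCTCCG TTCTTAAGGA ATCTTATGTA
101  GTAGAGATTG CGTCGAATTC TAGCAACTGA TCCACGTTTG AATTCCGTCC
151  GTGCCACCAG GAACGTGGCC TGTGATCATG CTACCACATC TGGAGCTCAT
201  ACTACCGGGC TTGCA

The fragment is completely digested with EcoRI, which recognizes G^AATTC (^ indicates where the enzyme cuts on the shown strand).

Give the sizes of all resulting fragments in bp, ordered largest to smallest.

EcoRI sites (GAATTC) start at positions 115, 140.
EcoRI cuts after the first base of each site, so after positions 115, 140.
Linear molecule, 2 cuts → 3 fragments:
  1–115 → 115 bp
  116–140 → 25 bp
  141–215 → 75 bp
Sorted largest to smallest: 115, 75, 25 bp.

115, 75, 25 bp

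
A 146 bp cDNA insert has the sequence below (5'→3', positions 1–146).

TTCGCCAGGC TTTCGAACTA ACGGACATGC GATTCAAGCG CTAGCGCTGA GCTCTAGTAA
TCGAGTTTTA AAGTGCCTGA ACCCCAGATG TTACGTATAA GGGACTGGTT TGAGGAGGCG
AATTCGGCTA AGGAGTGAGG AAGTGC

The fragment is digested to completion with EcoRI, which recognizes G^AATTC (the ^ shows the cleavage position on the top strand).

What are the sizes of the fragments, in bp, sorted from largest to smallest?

120, 26 bp

The EcoRI site (GAATTC) starts at position 120.
EcoRI cuts after the first base of each site, so after position 120.
Linear molecule, 1 cut → 2 fragments:
  1–120 → 120 bp
  121–146 → 26 bp
Sorted largest to smallest: 120, 26 bp.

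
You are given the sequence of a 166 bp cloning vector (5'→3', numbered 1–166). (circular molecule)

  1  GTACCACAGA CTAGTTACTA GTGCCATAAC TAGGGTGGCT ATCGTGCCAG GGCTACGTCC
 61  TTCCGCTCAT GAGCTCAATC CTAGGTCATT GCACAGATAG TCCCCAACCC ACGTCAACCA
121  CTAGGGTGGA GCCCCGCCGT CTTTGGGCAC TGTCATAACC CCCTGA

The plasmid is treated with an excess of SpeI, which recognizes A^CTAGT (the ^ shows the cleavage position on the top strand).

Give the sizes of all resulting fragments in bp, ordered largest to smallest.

159, 7 bp

SpeI sites (ACTAGT) start at positions 10, 17.
SpeI cuts after the first base of each site, so after positions 10, 17.
Circular molecule, 2 cuts → 2 fragments:
  11–17 → 7 bp
  18–166 then 1–10 → 149 + 10 = 159 bp
Sorted largest to smallest: 159, 7 bp.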